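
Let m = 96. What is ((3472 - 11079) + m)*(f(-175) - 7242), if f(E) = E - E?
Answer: 54394662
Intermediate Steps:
f(E) = 0
((3472 - 11079) + m)*(f(-175) - 7242) = ((3472 - 11079) + 96)*(0 - 7242) = (-7607 + 96)*(-7242) = -7511*(-7242) = 54394662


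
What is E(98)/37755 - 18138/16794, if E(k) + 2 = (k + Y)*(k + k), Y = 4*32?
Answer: 1093949/11741805 ≈ 0.093167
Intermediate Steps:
Y = 128
E(k) = -2 + 2*k*(128 + k) (E(k) = -2 + (k + 128)*(k + k) = -2 + (128 + k)*(2*k) = -2 + 2*k*(128 + k))
E(98)/37755 - 18138/16794 = (-2 + 2*98**2 + 256*98)/37755 - 18138/16794 = (-2 + 2*9604 + 25088)*(1/37755) - 18138*1/16794 = (-2 + 19208 + 25088)*(1/37755) - 3023/2799 = 44294*(1/37755) - 3023/2799 = 44294/37755 - 3023/2799 = 1093949/11741805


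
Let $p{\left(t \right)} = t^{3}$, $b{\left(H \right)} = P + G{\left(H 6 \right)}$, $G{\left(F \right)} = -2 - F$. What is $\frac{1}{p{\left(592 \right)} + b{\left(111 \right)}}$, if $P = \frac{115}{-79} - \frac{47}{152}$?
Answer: $\frac{12008}{2491348010967} \approx 4.8199 \cdot 10^{-9}$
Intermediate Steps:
$P = - \frac{21193}{12008}$ ($P = 115 \left(- \frac{1}{79}\right) - \frac{47}{152} = - \frac{115}{79} - \frac{47}{152} = - \frac{21193}{12008} \approx -1.7649$)
$b{\left(H \right)} = - \frac{45209}{12008} - 6 H$ ($b{\left(H \right)} = - \frac{21193}{12008} - \left(2 + H 6\right) = - \frac{21193}{12008} - \left(2 + 6 H\right) = - \frac{45209}{12008} - 6 H$)
$\frac{1}{p{\left(592 \right)} + b{\left(111 \right)}} = \frac{1}{592^{3} - \frac{8042537}{12008}} = \frac{1}{207474688 - \frac{8042537}{12008}} = \frac{1}{\frac{2491348010967}{12008}} = \frac{12008}{2491348010967}$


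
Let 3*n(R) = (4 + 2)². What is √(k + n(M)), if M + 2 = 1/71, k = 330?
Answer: 3*√38 ≈ 18.493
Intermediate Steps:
M = -141/71 (M = -2 + 1/71 = -141/71 ≈ -1.9859)
n(R) = 12 (n(R) = (4 + 2)²/3 = (⅓)*6² = (⅓)*36 = 12)
√(k + n(M)) = √(330 + 12) = √342 = 3*√38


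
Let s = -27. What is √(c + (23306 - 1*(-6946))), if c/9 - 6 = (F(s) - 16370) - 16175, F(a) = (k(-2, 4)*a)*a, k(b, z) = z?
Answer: I*√236355 ≈ 486.16*I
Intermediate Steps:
F(a) = 4*a² (F(a) = (4*a)*a = 4*a²)
c = -266607 (c = 54 + 9*((4*(-27)² - 16370) - 16175) = 54 + 9*((4*729 - 16370) - 16175) = 54 + 9*((2916 - 16370) - 16175) = 54 + 9*(-13454 - 16175) = 54 + 9*(-29629) = 54 - 266661 = -266607)
√(c + (23306 - 1*(-6946))) = √(-266607 + (23306 - 1*(-6946))) = √(-266607 + (23306 + 6946)) = √(-266607 + 30252) = √(-236355) = I*√236355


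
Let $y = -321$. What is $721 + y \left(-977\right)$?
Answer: $314338$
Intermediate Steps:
$721 + y \left(-977\right) = 721 - -313617 = 721 + 313617 = 314338$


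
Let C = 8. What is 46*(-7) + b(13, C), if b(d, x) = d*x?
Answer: -218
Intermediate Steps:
46*(-7) + b(13, C) = 46*(-7) + 13*8 = -322 + 104 = -218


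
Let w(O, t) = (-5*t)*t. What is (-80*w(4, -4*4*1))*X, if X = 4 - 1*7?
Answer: -307200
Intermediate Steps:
X = -3 (X = 4 - 7 = -3)
w(O, t) = -5*t**2
(-80*w(4, -4*4*1))*X = -(-400)*(-4*4*1)**2*(-3) = -(-400)*(-16*1)**2*(-3) = -(-400)*(-16)**2*(-3) = -(-400)*256*(-3) = -80*(-1280)*(-3) = 102400*(-3) = -307200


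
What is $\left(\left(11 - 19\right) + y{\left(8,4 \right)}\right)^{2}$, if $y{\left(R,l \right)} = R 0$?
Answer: $64$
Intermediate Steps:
$y{\left(R,l \right)} = 0$
$\left(\left(11 - 19\right) + y{\left(8,4 \right)}\right)^{2} = \left(\left(11 - 19\right) + 0\right)^{2} = \left(-8 + 0\right)^{2} = \left(-8\right)^{2} = 64$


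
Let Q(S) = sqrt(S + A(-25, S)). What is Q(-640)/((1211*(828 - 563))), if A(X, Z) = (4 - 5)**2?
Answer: 3*I*sqrt(71)/320915 ≈ 7.877e-5*I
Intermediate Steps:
A(X, Z) = 1 (A(X, Z) = (-1)**2 = 1)
Q(S) = sqrt(1 + S) (Q(S) = sqrt(S + 1) = sqrt(1 + S))
Q(-640)/((1211*(828 - 563))) = sqrt(1 - 640)/((1211*(828 - 563))) = sqrt(-639)/((1211*265)) = (3*I*sqrt(71))/320915 = (3*I*sqrt(71))*(1/320915) = 3*I*sqrt(71)/320915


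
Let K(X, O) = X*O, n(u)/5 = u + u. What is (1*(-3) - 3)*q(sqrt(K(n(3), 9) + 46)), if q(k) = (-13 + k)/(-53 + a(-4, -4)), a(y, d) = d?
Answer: -26/19 + 4*sqrt(79)/19 ≈ 0.50278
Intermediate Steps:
n(u) = 10*u (n(u) = 5*(u + u) = 5*(2*u) = 10*u)
K(X, O) = O*X
q(k) = 13/57 - k/57 (q(k) = (-13 + k)/(-53 - 4) = (-13 + k)/(-57) = (-13 + k)*(-1/57) = 13/57 - k/57)
(1*(-3) - 3)*q(sqrt(K(n(3), 9) + 46)) = (1*(-3) - 3)*(13/57 - sqrt(9*(10*3) + 46)/57) = (-3 - 3)*(13/57 - sqrt(9*30 + 46)/57) = -6*(13/57 - sqrt(270 + 46)/57) = -6*(13/57 - 2*sqrt(79)/57) = -26/19 + 4*sqrt(79)/19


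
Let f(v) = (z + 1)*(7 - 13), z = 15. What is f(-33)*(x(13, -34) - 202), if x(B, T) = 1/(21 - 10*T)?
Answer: 7000416/361 ≈ 19392.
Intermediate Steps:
f(v) = -96 (f(v) = (15 + 1)*(7 - 13) = 16*(-6) = -96)
f(-33)*(x(13, -34) - 202) = -96*(-1/(-21 + 10*(-34)) - 202) = -96*(-1/(-21 - 340) - 202) = -96*(-1/(-361) - 202) = -96*(-1*(-1/361) - 202) = -96*(1/361 - 202) = -96*(-72921/361) = 7000416/361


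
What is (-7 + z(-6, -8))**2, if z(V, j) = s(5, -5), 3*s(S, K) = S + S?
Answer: 121/9 ≈ 13.444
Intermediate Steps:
s(S, K) = 2*S/3 (s(S, K) = (S + S)/3 = (2*S)/3 = 2*S/3)
z(V, j) = 10/3 (z(V, j) = (2/3)*5 = 10/3)
(-7 + z(-6, -8))**2 = (-7 + 10/3)**2 = (-11/3)**2 = 121/9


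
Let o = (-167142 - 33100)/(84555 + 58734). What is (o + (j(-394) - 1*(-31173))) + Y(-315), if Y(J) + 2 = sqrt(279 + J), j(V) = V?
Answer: 4409805311/143289 + 6*I ≈ 30776.0 + 6.0*I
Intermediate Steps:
o = -200242/143289 ≈ -1.3975
Y(J) = -2 + sqrt(279 + J)
(o + (j(-394) - 1*(-31173))) + Y(-315) = (-200242/143289 + (-394 - 1*(-31173))) + (-2 + sqrt(279 - 315)) = (-200242/143289 + (-394 + 31173)) + (-2 + sqrt(-36)) = (-200242/143289 + 30779) + (-2 + 6*I) = 4410091889/143289 + (-2 + 6*I) = 4409805311/143289 + 6*I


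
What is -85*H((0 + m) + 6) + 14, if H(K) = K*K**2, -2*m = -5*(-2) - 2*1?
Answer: -666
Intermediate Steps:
m = -4 (m = -(-5*(-2) - 2*1)/2 = -(10 - 2)/2 = -1/2*8 = -4)
H(K) = K**3
-85*H((0 + m) + 6) + 14 = -85*((0 - 4) + 6)**3 + 14 = -85*(-4 + 6)**3 + 14 = -85*2**3 + 14 = -85*8 + 14 = -680 + 14 = -666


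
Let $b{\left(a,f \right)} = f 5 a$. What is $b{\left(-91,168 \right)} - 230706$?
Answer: $-307146$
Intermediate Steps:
$b{\left(a,f \right)} = 5 a f$ ($b{\left(a,f \right)} = 5 f a = 5 a f$)
$b{\left(-91,168 \right)} - 230706 = 5 \left(-91\right) 168 - 230706 = -76440 - 230706 = -307146$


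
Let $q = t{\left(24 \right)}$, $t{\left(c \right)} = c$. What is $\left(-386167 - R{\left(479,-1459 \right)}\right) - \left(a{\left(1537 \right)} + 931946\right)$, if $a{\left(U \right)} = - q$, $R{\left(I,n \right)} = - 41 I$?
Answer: $-1298450$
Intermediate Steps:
$q = 24$
$a{\left(U \right)} = -24$ ($a{\left(U \right)} = \left(-1\right) 24 = -24$)
$\left(-386167 - R{\left(479,-1459 \right)}\right) - \left(a{\left(1537 \right)} + 931946\right) = \left(-386167 - \left(-41\right) 479\right) - \left(-24 + 931946\right) = \left(-386167 - -19639\right) - 931922 = \left(-386167 + 19639\right) - 931922 = -366528 - 931922 = -1298450$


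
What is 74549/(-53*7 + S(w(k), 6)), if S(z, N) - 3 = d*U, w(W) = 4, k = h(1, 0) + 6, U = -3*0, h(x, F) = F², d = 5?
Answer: -74549/368 ≈ -202.58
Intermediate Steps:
U = 0
k = 6 (k = 0² + 6 = 0 + 6 = 6)
S(z, N) = 3 (S(z, N) = 3 + 5*0 = 3 + 0 = 3)
74549/(-53*7 + S(w(k), 6)) = 74549/(-53*7 + 3) = 74549/(-371 + 3) = 74549/(-368) = 74549*(-1/368) = -74549/368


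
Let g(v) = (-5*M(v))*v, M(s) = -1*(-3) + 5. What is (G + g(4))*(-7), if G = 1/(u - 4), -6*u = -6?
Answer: 3367/3 ≈ 1122.3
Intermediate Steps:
u = 1 (u = -1/6*(-6) = 1)
M(s) = 8 (M(s) = 3 + 5 = 8)
g(v) = -40*v (g(v) = (-5*8)*v = -40*v)
G = -1/3 (G = 1/(1 - 4) = 1/(-3) = -1/3 ≈ -0.33333)
(G + g(4))*(-7) = (-1/3 - 40*4)*(-7) = (-1/3 - 160)*(-7) = -481/3*(-7) = 3367/3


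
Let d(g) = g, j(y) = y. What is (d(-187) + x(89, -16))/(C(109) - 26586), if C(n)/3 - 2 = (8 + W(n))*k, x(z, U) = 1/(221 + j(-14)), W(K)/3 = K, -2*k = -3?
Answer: 77416/10380015 ≈ 0.0074582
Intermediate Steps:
k = 3/2 (k = -1/2*(-3) = 3/2 ≈ 1.5000)
W(K) = 3*K
x(z, U) = 1/207 (x(z, U) = 1/(221 - 14) = 1/207)
C(n) = 42 + 27*n/2 (C(n) = 6 + 3*((8 + 3*n)*(3/2)) = 6 + 3*(12 + 9*n/2) = 6 + (36 + 27*n/2) = 42 + 27*n/2)
(d(-187) + x(89, -16))/(C(109) - 26586) = (-187 + 1/207)/((42 + (27/2)*109) - 26586) = -38708/(207*((42 + 2943/2) - 26586)) = -38708/(207*(3027/2 - 26586)) = -38708/(207*(-50145/2)) = -38708/207*(-2/50145) = 77416/10380015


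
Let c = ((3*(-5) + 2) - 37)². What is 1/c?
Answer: 1/2500 ≈ 0.00040000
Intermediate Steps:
c = 2500 (c = ((-15 + 2) - 37)² = (-13 - 37)² = (-50)² = 2500)
1/c = 1/2500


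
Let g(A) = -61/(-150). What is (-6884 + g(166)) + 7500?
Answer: 92461/150 ≈ 616.41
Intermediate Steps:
g(A) = 61/150 (g(A) = -61*(-1/150) = 61/150)
(-6884 + g(166)) + 7500 = (-6884 + 61/150) + 7500 = -1032539/150 + 7500 = 92461/150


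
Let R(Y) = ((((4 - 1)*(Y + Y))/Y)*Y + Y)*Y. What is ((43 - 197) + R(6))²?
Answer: 9604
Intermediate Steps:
R(Y) = 7*Y² (R(Y) = (((3*(2*Y))/Y)*Y + Y)*Y = (((6*Y)/Y)*Y + Y)*Y = (6*Y + Y)*Y = (7*Y)*Y = 7*Y²)
((43 - 197) + R(6))² = ((43 - 197) + 7*6²)² = (-154 + 7*36)² = (-154 + 252)² = 98² = 9604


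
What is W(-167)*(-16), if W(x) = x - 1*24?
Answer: 3056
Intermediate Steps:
W(x) = -24 + x (W(x) = x - 24 = -24 + x)
W(-167)*(-16) = (-24 - 167)*(-16) = -191*(-16) = 3056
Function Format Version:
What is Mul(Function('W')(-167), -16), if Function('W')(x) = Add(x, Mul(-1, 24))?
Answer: 3056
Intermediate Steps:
Function('W')(x) = Add(-24, x) (Function('W')(x) = Add(x, -24) = Add(-24, x))
Mul(Function('W')(-167), -16) = Mul(Add(-24, -167), -16) = Mul(-191, -16) = 3056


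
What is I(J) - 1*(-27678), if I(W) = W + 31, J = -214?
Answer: 27495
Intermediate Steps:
I(W) = 31 + W
I(J) - 1*(-27678) = (31 - 214) - 1*(-27678) = -183 + 27678 = 27495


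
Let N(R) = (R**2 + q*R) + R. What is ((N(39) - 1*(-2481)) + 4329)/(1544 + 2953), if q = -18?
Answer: 2556/1499 ≈ 1.7051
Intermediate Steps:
N(R) = R**2 - 17*R (N(R) = (R**2 - 18*R) + R = R**2 - 17*R)
((N(39) - 1*(-2481)) + 4329)/(1544 + 2953) = ((39*(-17 + 39) - 1*(-2481)) + 4329)/(1544 + 2953) = ((39*22 + 2481) + 4329)/4497 = ((858 + 2481) + 4329)*(1/4497) = (3339 + 4329)*(1/4497) = 7668*(1/4497) = 2556/1499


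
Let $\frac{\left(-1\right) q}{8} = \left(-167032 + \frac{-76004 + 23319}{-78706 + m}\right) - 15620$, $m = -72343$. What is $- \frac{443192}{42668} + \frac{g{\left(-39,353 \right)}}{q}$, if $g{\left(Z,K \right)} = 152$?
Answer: $- \frac{3056814106087897}{294295588588421} \approx -10.387$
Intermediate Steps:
$q = \frac{220714794104}{151049}$ ($q = - 8 \left(\left(-167032 + \frac{-76004 + 23319}{-78706 - 72343}\right) - 15620\right) = - 8 \left(\left(-167032 - \frac{52685}{-151049}\right) - 15620\right) = - 8 \left(\left(-167032 - - \frac{52685}{151049}\right) - 15620\right) = - 8 \left(\left(-167032 + \frac{52685}{151049}\right) - 15620\right) = - 8 \left(- \frac{25229963883}{151049} - 15620\right) = \left(-8\right) \left(- \frac{27589349263}{151049}\right) = \frac{220714794104}{151049} \approx 1.4612 \cdot 10^{6}$)
$- \frac{443192}{42668} + \frac{g{\left(-39,353 \right)}}{q} = - \frac{443192}{42668} + \frac{152}{\frac{220714794104}{151049}} = \left(-443192\right) \frac{1}{42668} + 152 \cdot \frac{151049}{220714794104} = - \frac{110798}{10667} + \frac{2869931}{27589349263} = - \frac{3056814106087897}{294295588588421}$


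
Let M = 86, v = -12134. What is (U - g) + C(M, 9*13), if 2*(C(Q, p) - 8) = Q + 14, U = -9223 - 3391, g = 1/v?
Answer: -152354503/12134 ≈ -12556.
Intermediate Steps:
g = -1/12134 (g = 1/(-12134) = -1/12134 ≈ -8.2413e-5)
U = -12614
C(Q, p) = 15 + Q/2 (C(Q, p) = 8 + (Q + 14)/2 = 8 + (14 + Q)/2 = 8 + (7 + Q/2) = 15 + Q/2)
(U - g) + C(M, 9*13) = (-12614 - 1*(-1/12134)) + (15 + (½)*86) = (-12614 + 1/12134) + (15 + 43) = -153058275/12134 + 58 = -152354503/12134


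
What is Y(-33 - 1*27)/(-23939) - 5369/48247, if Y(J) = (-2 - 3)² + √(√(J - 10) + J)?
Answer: -129734666/1154984933 - √(-60 + I*√70)/23939 ≈ -0.11235 - 0.00032435*I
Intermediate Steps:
Y(J) = 25 + √(J + √(-10 + J)) (Y(J) = (-5)² + √(√(-10 + J) + J) = 25 + √(J + √(-10 + J)))
Y(-33 - 1*27)/(-23939) - 5369/48247 = (25 + √((-33 - 1*27) + √(-10 + (-33 - 1*27))))/(-23939) - 5369/48247 = (25 + √((-33 - 27) + √(-10 + (-33 - 27))))*(-1/23939) - 5369*1/48247 = (25 + √(-60 + √(-10 - 60)))*(-1/23939) - 5369/48247 = (25 + √(-60 + √(-70)))*(-1/23939) - 5369/48247 = (25 + √(-60 + I*√70))*(-1/23939) - 5369/48247 = (-25/23939 - √(-60 + I*√70)/23939) - 5369/48247 = -129734666/1154984933 - √(-60 + I*√70)/23939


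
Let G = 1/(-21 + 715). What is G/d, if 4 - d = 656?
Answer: -1/452488 ≈ -2.2100e-6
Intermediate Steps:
G = 1/694 ≈ 0.0014409
d = -652 (d = 4 - 1*656 = 4 - 656 = -652)
G/d = (1/694)/(-652) = (1/694)*(-1/652) = -1/452488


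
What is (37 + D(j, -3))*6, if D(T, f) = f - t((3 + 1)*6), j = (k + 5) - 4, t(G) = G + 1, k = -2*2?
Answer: 54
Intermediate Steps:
k = -4
t(G) = 1 + G
j = -3 (j = (-4 + 5) - 4 = 1 - 4 = -3)
D(T, f) = -25 + f (D(T, f) = f - (1 + (3 + 1)*6) = f - (1 + 4*6) = f - (1 + 24) = f - 1*25 = f - 25 = -25 + f)
(37 + D(j, -3))*6 = (37 + (-25 - 3))*6 = (37 - 28)*6 = 9*6 = 54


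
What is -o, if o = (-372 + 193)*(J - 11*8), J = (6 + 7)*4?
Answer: -6444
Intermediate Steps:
J = 52 (J = 13*4 = 52)
o = 6444 (o = (-372 + 193)*(52 - 11*8) = -179*(52 - 88) = -179*(-36) = 6444)
-o = -1*6444 = -6444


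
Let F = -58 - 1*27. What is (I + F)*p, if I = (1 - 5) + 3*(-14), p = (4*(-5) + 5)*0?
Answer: 0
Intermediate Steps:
F = -85 (F = -58 - 27 = -85)
p = 0 (p = (-20 + 5)*0 = -15*0 = 0)
I = -46 (I = -4 - 42 = -46)
(I + F)*p = (-46 - 85)*0 = -131*0 = 0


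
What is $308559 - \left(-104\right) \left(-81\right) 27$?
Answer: $81111$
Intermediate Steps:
$308559 - \left(-104\right) \left(-81\right) 27 = 308559 - 8424 \cdot 27 = 308559 - 227448 = 81111$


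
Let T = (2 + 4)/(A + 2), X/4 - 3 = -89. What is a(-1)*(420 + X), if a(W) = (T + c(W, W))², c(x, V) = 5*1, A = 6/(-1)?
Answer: 931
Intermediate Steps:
A = -6 (A = 6*(-1) = -6)
c(x, V) = 5
X = -344 (X = 12 + 4*(-89) = 12 - 356 = -344)
T = -3/2 (T = (2 + 4)/(-6 + 2) = 6/(-4) = 6*(-¼) = -3/2 ≈ -1.5000)
a(W) = 49/4 (a(W) = (-3/2 + 5)² = (7/2)² = 49/4)
a(-1)*(420 + X) = 49*(420 - 344)/4 = (49/4)*76 = 931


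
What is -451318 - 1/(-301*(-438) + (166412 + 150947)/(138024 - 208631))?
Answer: -4201034167649233/9308368307 ≈ -4.5132e+5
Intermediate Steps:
-451318 - 1/(-301*(-438) + (166412 + 150947)/(138024 - 208631)) = -451318 - 1/(131838 + 317359/(-70607)) = -451318 - 1/(131838 + 317359*(-1/70607)) = -451318 - 1/(131838 - 317359/70607) = -451318 - 1/9308368307/70607 = -451318 - 1*70607/9308368307 = -451318 - 70607/9308368307 = -4201034167649233/9308368307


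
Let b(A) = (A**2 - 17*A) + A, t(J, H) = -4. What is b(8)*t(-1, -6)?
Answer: 256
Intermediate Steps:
b(A) = A**2 - 16*A
b(8)*t(-1, -6) = (8*(-16 + 8))*(-4) = (8*(-8))*(-4) = -64*(-4) = 256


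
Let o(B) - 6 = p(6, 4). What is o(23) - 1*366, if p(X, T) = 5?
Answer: -355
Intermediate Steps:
o(B) = 11 (o(B) = 6 + 5 = 11)
o(23) - 1*366 = 11 - 1*366 = 11 - 366 = -355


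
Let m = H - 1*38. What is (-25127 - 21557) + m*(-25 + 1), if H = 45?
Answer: -46852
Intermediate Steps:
m = 7 (m = 45 - 1*38 = 45 - 38 = 7)
(-25127 - 21557) + m*(-25 + 1) = (-25127 - 21557) + 7*(-25 + 1) = -46684 + 7*(-24) = -46684 - 168 = -46852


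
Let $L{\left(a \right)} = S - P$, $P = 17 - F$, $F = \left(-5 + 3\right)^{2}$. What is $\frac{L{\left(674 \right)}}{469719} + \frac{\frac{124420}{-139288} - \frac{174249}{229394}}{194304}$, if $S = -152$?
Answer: $- \frac{3643012594877311}{10125655276748482944} \approx -0.00035978$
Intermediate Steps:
$F = 4$ ($F = \left(-2\right)^{2} = 4$)
$P = 13$ ($P = 17 - 4 = 13$)
$L{\left(a \right)} = -165$ ($L{\left(a \right)} = -152 - 13 = -165$)
$\frac{L{\left(674 \right)}}{469719} + \frac{\frac{124420}{-139288} - \frac{174249}{229394}}{194304} = - \frac{165}{469719} + \frac{\frac{124420}{-139288} - \frac{174249}{229394}}{194304} = \left(-165\right) \frac{1}{469719} + \left(124420 \left(- \frac{1}{139288}\right) - \frac{174249}{229394}\right) \frac{1}{194304} = - \frac{55}{156573} + \left(- \frac{31105}{34822} - \frac{174249}{229394}\right) \frac{1}{194304} = - \frac{55}{156573} - \frac{1650374881}{194011520697984} = - \frac{3643012594877311}{10125655276748482944}$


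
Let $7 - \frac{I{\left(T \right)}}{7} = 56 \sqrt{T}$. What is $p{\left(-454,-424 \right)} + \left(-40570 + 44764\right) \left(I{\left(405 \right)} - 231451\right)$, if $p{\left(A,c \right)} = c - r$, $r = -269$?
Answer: $-970500143 - 14796432 \sqrt{5} \approx -1.0036 \cdot 10^{9}$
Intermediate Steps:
$I{\left(T \right)} = 49 - 392 \sqrt{T}$ ($I{\left(T \right)} = 49 - 7 \cdot 56 \sqrt{T} = 49 - 392 \sqrt{T}$)
$p{\left(A,c \right)} = 269 + c$ ($p{\left(A,c \right)} = c - -269 = c + 269 = 269 + c$)
$p{\left(-454,-424 \right)} + \left(-40570 + 44764\right) \left(I{\left(405 \right)} - 231451\right) = \left(269 - 424\right) + \left(-40570 + 44764\right) \left(\left(49 - 392 \sqrt{405}\right) - 231451\right) = -155 + 4194 \left(\left(49 - 392 \cdot 9 \sqrt{5}\right) - 231451\right) = -155 + 4194 \left(\left(49 - 3528 \sqrt{5}\right) - 231451\right) = -155 + 4194 \left(-231402 - 3528 \sqrt{5}\right) = -155 - \left(970499988 + 14796432 \sqrt{5}\right) = -970500143 - 14796432 \sqrt{5}$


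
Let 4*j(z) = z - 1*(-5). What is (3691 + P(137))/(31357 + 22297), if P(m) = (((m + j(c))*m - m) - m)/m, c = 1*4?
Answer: 15313/214616 ≈ 0.071351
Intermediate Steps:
c = 4
j(z) = 5/4 + z/4 (j(z) = (z - 1*(-5))/4 = (z + 5)/4 = (5 + z)/4 = 5/4 + z/4)
P(m) = (-2*m + m*(9/4 + m))/m (P(m) = (((m + (5/4 + (1/4)*4))*m - m) - m)/m = (((m + (5/4 + 1))*m - m) - m)/m = (((m + 9/4)*m - m) - m)/m = (((9/4 + m)*m - m) - m)/m = ((m*(9/4 + m) - m) - m)/m = ((-m + m*(9/4 + m)) - m)/m = (-2*m + m*(9/4 + m))/m)
(3691 + P(137))/(31357 + 22297) = (3691 + (1/4 + 137))/(31357 + 22297) = (3691 + 549/4)/53654 = (15313/4)*(1/53654) = 15313/214616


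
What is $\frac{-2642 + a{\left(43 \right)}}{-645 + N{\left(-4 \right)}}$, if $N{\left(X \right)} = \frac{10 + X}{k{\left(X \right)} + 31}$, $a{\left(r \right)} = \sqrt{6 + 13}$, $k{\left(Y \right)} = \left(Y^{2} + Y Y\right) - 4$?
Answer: $\frac{155878}{38049} - \frac{59 \sqrt{19}}{38049} \approx 4.09$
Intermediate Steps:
$k{\left(Y \right)} = -4 + 2 Y^{2}$ ($k{\left(Y \right)} = \left(Y^{2} + Y^{2}\right) - 4 = 2 Y^{2} - 4 = -4 + 2 Y^{2}$)
$a{\left(r \right)} = \sqrt{19}$
$N{\left(X \right)} = \frac{10 + X}{27 + 2 X^{2}}$ ($N{\left(X \right)} = \frac{10 + X}{\left(-4 + 2 X^{2}\right) + 31} = \frac{10 + X}{27 + 2 X^{2}}$)
$\frac{-2642 + a{\left(43 \right)}}{-645 + N{\left(-4 \right)}} = \frac{-2642 + \sqrt{19}}{-645 + \frac{10 - 4}{27 + 2 \left(-4\right)^{2}}} = \frac{-2642 + \sqrt{19}}{-645 + \frac{1}{27 + 2 \cdot 16} \cdot 6} = \frac{-2642 + \sqrt{19}}{-645 + \frac{1}{27 + 32} \cdot 6} = \frac{-2642 + \sqrt{19}}{-645 + \frac{1}{59} \cdot 6} = \frac{-2642 + \sqrt{19}}{-645 + \frac{6}{59}} = \frac{-2642 + \sqrt{19}}{- \frac{38049}{59}} = \left(-2642 + \sqrt{19}\right) \left(- \frac{59}{38049}\right) = \frac{155878}{38049} - \frac{59 \sqrt{19}}{38049}$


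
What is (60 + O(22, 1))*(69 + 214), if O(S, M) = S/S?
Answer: 17263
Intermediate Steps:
O(S, M) = 1
(60 + O(22, 1))*(69 + 214) = (60 + 1)*(69 + 214) = 61*283 = 17263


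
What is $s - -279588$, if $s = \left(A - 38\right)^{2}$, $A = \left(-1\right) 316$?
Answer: $404904$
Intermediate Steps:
$A = -316$
$s = 125316$ ($s = \left(-316 - 38\right)^{2} = \left(-354\right)^{2} = 125316$)
$s - -279588 = 125316 - -279588 = 125316 + 279588 = 404904$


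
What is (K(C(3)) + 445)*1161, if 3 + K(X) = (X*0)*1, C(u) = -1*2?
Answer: 513162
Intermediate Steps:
C(u) = -2
K(X) = -3 (K(X) = -3 + (X*0)*1 = -3 + 0*1 = -3 + 0 = -3)
(K(C(3)) + 445)*1161 = (-3 + 445)*1161 = 442*1161 = 513162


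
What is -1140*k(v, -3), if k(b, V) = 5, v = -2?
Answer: -5700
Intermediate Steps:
-1140*k(v, -3) = -1140*5 = -5700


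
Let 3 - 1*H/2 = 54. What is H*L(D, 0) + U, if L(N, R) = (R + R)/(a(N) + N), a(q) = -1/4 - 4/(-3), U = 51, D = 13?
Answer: 51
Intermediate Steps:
a(q) = 13/12 (a(q) = -1*¼ - 4*(-⅓) = -¼ + 4/3 = 13/12)
H = -102 (H = 6 - 2*54 = 6 - 108 = -102)
L(N, R) = 2*R/(13/12 + N) (L(N, R) = (R + R)/(13/12 + N) = (2*R)/(13/12 + N) = 2*R/(13/12 + N))
H*L(D, 0) + U = -2448*0/(13 + 12*13) + 51 = -2448*0/(13 + 156) + 51 = -2448*0/169 + 51 = -102*0 + 51 = 0 + 51 = 51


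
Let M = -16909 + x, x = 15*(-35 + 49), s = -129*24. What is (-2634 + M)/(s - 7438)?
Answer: 19333/10534 ≈ 1.8353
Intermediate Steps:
s = -3096
x = 210 (x = 15*14 = 210)
M = -16699 (M = -16909 + 210 = -16699)
(-2634 + M)/(s - 7438) = (-2634 - 16699)/(-3096 - 7438) = -19333/(-10534) = -19333*(-1/10534) = 19333/10534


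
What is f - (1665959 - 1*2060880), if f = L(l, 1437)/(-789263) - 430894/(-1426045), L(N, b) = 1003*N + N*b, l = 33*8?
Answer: 444492704207536957/1125524554835 ≈ 3.9492e+5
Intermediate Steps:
l = 264
f = -578512456078/1125524554835 (f = (264*(1003 + 1437))/(-789263) - 430894/(-1426045) = (264*2440)*(-1/789263) - 430894*(-1/1426045) = 644160*(-1/789263) + 430894/1426045 = -644160/789263 + 430894/1426045 = -578512456078/1125524554835 ≈ -0.51399)
f - (1665959 - 1*2060880) = -578512456078/1125524554835 - (1665959 - 1*2060880) = -578512456078/1125524554835 - (1665959 - 2060880) = -578512456078/1125524554835 - 1*(-394921) = -578512456078/1125524554835 + 394921 = 444492704207536957/1125524554835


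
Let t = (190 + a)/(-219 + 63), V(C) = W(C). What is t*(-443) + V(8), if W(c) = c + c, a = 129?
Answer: 143813/156 ≈ 921.88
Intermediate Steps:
W(c) = 2*c
V(C) = 2*C
t = -319/156 (t = (190 + 129)/(-219 + 63) = 319/(-156) = 319*(-1/156) = -319/156 ≈ -2.0449)
t*(-443) + V(8) = -319/156*(-443) + 2*8 = 141317/156 + 16 = 143813/156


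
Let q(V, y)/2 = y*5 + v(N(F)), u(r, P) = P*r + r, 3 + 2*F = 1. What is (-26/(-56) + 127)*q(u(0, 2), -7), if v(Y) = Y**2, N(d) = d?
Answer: -60673/7 ≈ -8667.6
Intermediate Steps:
F = -1 (F = -3/2 + (1/2)*1 = -3/2 + 1/2 = -1)
u(r, P) = r + P*r
q(V, y) = 2 + 10*y (q(V, y) = 2*(y*5 + (-1)**2) = 2*(5*y + 1) = 2*(1 + 5*y) = 2 + 10*y)
(-26/(-56) + 127)*q(u(0, 2), -7) = (-26/(-56) + 127)*(2 + 10*(-7)) = (-26*(-1/56) + 127)*(2 - 70) = (13/28 + 127)*(-68) = (3569/28)*(-68) = -60673/7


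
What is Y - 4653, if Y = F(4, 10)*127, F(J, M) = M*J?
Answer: 427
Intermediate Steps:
F(J, M) = J*M
Y = 5080 (Y = (4*10)*127 = 40*127 = 5080)
Y - 4653 = 5080 - 4653 = 427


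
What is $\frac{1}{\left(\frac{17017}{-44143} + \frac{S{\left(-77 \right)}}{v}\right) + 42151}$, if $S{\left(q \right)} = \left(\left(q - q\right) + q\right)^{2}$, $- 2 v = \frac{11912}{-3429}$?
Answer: $\frac{23901428}{1089046338729} \approx 2.1947 \cdot 10^{-5}$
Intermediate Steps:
$v = \frac{5956}{3429}$ ($v = - \frac{11912 \frac{1}{-3429}}{2} = - \frac{11912 \left(- \frac{1}{3429}\right)}{2} = \left(- \frac{1}{2}\right) \left(- \frac{11912}{3429}\right) = \frac{5956}{3429} \approx 1.7369$)
$S{\left(q \right)} = q^{2}$ ($S{\left(q \right)} = \left(0 + q\right)^{2} = q^{2}$)
$\frac{1}{\left(\frac{17017}{-44143} + \frac{S{\left(-77 \right)}}{v}\right) + 42151} = \frac{1}{\left(\frac{17017}{-44143} + \frac{\left(-77\right)^{2}}{\frac{5956}{3429}}\right) + 42151} = \frac{1}{\left(17017 \left(- \frac{1}{44143}\right) + 5929 \cdot \frac{3429}{5956}\right) + 42151} = \frac{1}{\left(- \frac{1547}{4013} + \frac{20330541}{5956}\right) + 42151} = \frac{1}{\frac{81577247101}{23901428} + 42151} = \frac{1}{\frac{1089046338729}{23901428}} = \frac{23901428}{1089046338729}$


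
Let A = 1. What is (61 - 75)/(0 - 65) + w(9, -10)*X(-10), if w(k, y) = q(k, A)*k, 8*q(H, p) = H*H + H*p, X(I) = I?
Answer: -131597/130 ≈ -1012.3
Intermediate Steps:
q(H, p) = H²/8 + H*p/8 (q(H, p) = (H*H + H*p)/8 = (H² + H*p)/8 = H²/8 + H*p/8)
w(k, y) = k²*(1 + k)/8 (w(k, y) = (k*(k + 1)/8)*k = (k*(1 + k)/8)*k = k²*(1 + k)/8)
(61 - 75)/(0 - 65) + w(9, -10)*X(-10) = (61 - 75)/(0 - 65) + ((⅛)*9²*(1 + 9))*(-10) = -14/(-65) + ((⅛)*81*10)*(-10) = -14*(-1/65) + (405/4)*(-10) = 14/65 - 2025/2 = -131597/130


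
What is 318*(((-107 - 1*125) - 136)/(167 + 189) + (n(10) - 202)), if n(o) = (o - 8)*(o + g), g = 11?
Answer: -4557576/89 ≈ -51209.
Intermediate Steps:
n(o) = (-8 + o)*(11 + o) (n(o) = (o - 8)*(o + 11) = (-8 + o)*(11 + o))
318*(((-107 - 1*125) - 136)/(167 + 189) + (n(10) - 202)) = 318*(((-107 - 1*125) - 136)/(167 + 189) + ((-88 + 10² + 3*10) - 202)) = 318*(((-107 - 125) - 136)/356 + ((-88 + 100 + 30) - 202)) = 318*((-232 - 136)*(1/356) + (42 - 202)) = 318*(-368*1/356 - 160) = 318*(-92/89 - 160) = 318*(-14332/89) = -4557576/89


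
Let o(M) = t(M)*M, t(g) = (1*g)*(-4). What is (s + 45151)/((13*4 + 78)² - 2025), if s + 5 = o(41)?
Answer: 38422/14875 ≈ 2.5830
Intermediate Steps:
t(g) = -4*g (t(g) = g*(-4) = -4*g)
o(M) = -4*M² (o(M) = (-4*M)*M = -4*M²)
s = -6729 (s = -5 - 4*41² = -5 - 4*1681 = -5 - 6724 = -6729)
(s + 45151)/((13*4 + 78)² - 2025) = (-6729 + 45151)/((13*4 + 78)² - 2025) = 38422/((52 + 78)² - 2025) = 38422/(130² - 2025) = 38422/(16900 - 2025) = 38422/14875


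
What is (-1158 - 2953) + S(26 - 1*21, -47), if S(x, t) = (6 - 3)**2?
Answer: -4102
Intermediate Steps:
S(x, t) = 9 (S(x, t) = 3**2 = 9)
(-1158 - 2953) + S(26 - 1*21, -47) = (-1158 - 2953) + 9 = -4111 + 9 = -4102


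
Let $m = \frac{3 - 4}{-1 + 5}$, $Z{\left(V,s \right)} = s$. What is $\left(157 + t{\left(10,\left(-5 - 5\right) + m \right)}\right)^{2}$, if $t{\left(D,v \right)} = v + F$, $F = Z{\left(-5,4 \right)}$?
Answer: $\frac{363609}{16} \approx 22726.0$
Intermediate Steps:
$F = 4$
$m = - \frac{1}{4} \approx -0.25$
$t{\left(D,v \right)} = 4 + v$ ($t{\left(D,v \right)} = v + 4 = 4 + v$)
$\left(157 + t{\left(10,\left(-5 - 5\right) + m \right)}\right)^{2} = \left(157 + \left(4 - \frac{41}{4}\right)\right)^{2} = \left(157 - \frac{25}{4}\right)^{2} = \left(\frac{603}{4}\right)^{2} = \frac{363609}{16}$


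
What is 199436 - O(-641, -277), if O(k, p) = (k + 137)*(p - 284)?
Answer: -83308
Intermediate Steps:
O(k, p) = (-284 + p)*(137 + k) (O(k, p) = (137 + k)*(-284 + p) = (-284 + p)*(137 + k))
199436 - O(-641, -277) = 199436 - (-38908 - 284*(-641) + 137*(-277) - 641*(-277)) = 199436 - (-38908 + 182044 - 37949 + 177557) = 199436 - 1*282744 = 199436 - 282744 = -83308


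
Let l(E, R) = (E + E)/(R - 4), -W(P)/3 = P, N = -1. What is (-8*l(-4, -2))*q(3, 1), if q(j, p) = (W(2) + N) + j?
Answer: 128/3 ≈ 42.667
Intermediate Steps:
W(P) = -3*P
l(E, R) = 2*E/(-4 + R) (l(E, R) = (2*E)/(-4 + R) = 2*E/(-4 + R))
q(j, p) = -7 + j (q(j, p) = (-3*2 - 1) + j = (-6 - 1) + j = -7 + j)
(-8*l(-4, -2))*q(3, 1) = (-16*(-4)/(-4 - 2))*(-7 + 3) = -16*(-4)/(-6)*(-4) = -16*(-4)*(-1)/6*(-4) = -8*4/3*(-4) = -32/3*(-4) = 128/3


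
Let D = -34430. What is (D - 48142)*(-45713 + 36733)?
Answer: 741496560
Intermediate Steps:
(D - 48142)*(-45713 + 36733) = (-34430 - 48142)*(-45713 + 36733) = -82572*(-8980) = 741496560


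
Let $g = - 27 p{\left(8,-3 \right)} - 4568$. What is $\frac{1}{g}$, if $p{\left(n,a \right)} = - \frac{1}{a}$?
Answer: $- \frac{1}{4577} \approx -0.00021848$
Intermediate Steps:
$g = -4577$ ($g = - 27 \left(- \frac{1}{-3}\right) - 4568 = - 27 \left(\left(-1\right) \left(- \frac{1}{3}\right)\right) - 4568 = \left(-27\right) \frac{1}{3} - 4568 = -9 - 4568 = -4577$)
$\frac{1}{g} = \frac{1}{-4577} = - \frac{1}{4577}$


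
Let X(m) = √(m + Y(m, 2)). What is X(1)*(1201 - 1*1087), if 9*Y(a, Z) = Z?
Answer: 38*√11 ≈ 126.03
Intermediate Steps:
Y(a, Z) = Z/9
X(m) = √(2/9 + m) (X(m) = √(m + (⅑)*2) = √(m + 2/9) = √(2/9 + m))
X(1)*(1201 - 1*1087) = (√(2 + 9*1)/3)*(1201 - 1*1087) = (√(2 + 9)/3)*(1201 - 1087) = (√11/3)*114 = 38*√11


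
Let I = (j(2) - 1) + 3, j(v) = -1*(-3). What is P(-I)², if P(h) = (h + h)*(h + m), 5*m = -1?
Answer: 2704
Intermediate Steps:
m = -⅕ (m = (⅕)*(-1) = -⅕ ≈ -0.20000)
j(v) = 3
I = 5 (I = (3 - 1) + 3 = 2 + 3 = 5)
P(h) = 2*h*(-⅕ + h) (P(h) = (h + h)*(h - ⅕) = (2*h)*(-⅕ + h) = 2*h*(-⅕ + h))
P(-I)² = (2*(-1*5)*(-1 + 5*(-1*5))/5)² = ((⅖)*(-5)*(-1 + 5*(-5)))² = ((⅖)*(-5)*(-1 - 25))² = ((⅖)*(-5)*(-26))² = 52² = 2704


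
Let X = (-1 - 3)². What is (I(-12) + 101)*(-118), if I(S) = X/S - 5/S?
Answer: -70859/6 ≈ -11810.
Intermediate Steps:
X = 16 (X = (-4)² = 16)
I(S) = 11/S (I(S) = 16/S - 5/S = 11/S)
(I(-12) + 101)*(-118) = (11/(-12) + 101)*(-118) = (11*(-1/12) + 101)*(-118) = (-11/12 + 101)*(-118) = (1201/12)*(-118) = -70859/6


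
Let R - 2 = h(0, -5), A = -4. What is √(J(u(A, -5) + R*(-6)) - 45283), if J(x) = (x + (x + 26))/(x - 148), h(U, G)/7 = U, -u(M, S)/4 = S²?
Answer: I*√765269830/130 ≈ 212.8*I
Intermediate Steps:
u(M, S) = -4*S²
h(U, G) = 7*U
R = 2 (R = 2 + 7*0 = 2 + 0 = 2)
J(x) = (26 + 2*x)/(-148 + x) (J(x) = (x + (26 + x))/(-148 + x) = (26 + 2*x)/(-148 + x))
√(J(u(A, -5) + R*(-6)) - 45283) = √(2*(13 + (-4*(-5)² + 2*(-6)))/(-148 + (-4*(-5)² + 2*(-6))) - 45283) = √(2*(13 + (-4*25 - 12))/(-148 + (-4*25 - 12)) - 45283) = √(2*(13 + (-100 - 12))/(-148 + (-100 - 12)) - 45283) = √(2*(13 - 112)/(-148 - 112) - 45283) = √(2*(-99)/(-260) - 45283) = √(2*(-1/260)*(-99) - 45283) = √(99/130 - 45283) = √(-5886691/130) = I*√765269830/130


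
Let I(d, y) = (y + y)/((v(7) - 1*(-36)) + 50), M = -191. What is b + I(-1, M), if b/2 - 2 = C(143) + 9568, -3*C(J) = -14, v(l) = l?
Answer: 593502/31 ≈ 19145.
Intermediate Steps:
C(J) = 14/3 (C(J) = -⅓*(-14) = 14/3)
b = 57448/3 (b = 4 + 2*(14/3 + 9568) = 4 + 2*(28718/3) = 4 + 57436/3 = 57448/3 ≈ 19149.)
I(d, y) = 2*y/93 (I(d, y) = (y + y)/((7 - 1*(-36)) + 50) = (2*y)/((7 + 36) + 50) = (2*y)/(43 + 50) = (2*y)/93 = (2*y)*(1/93) = 2*y/93)
b + I(-1, M) = 57448/3 + (2/93)*(-191) = 57448/3 - 382/93 = 593502/31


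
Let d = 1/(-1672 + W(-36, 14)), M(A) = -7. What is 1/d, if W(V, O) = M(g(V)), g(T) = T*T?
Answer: -1679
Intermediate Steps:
g(T) = T²
W(V, O) = -7
d = -1/1679 (d = 1/(-1672 - 7) = 1/(-1679) = -1/1679 ≈ -0.00059559)
1/d = 1/(-1/1679) = -1679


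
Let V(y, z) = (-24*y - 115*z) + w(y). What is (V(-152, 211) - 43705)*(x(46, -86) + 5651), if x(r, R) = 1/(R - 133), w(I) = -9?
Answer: -79613987008/219 ≈ -3.6353e+8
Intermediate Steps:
x(r, R) = 1/(-133 + R)
V(y, z) = -9 - 115*z - 24*y (V(y, z) = (-24*y - 115*z) - 9 = (-115*z - 24*y) - 9 = -9 - 115*z - 24*y)
(V(-152, 211) - 43705)*(x(46, -86) + 5651) = ((-9 - 115*211 - 24*(-152)) - 43705)*(1/(-133 - 86) + 5651) = ((-9 - 24265 + 3648) - 43705)*(1/(-219) + 5651) = (-20626 - 43705)*(-1/219 + 5651) = -64331*1237568/219 = -79613987008/219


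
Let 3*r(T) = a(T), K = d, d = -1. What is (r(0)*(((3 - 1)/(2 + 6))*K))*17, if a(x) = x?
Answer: 0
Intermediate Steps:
K = -1
r(T) = T/3
(r(0)*(((3 - 1)/(2 + 6))*K))*17 = (((1/3)*0)*(((3 - 1)/(2 + 6))*(-1)))*17 = (0*((2/8)*(-1)))*17 = (0*((2*(1/8))*(-1)))*17 = (0*((1/4)*(-1)))*17 = (0*(-1/4))*17 = 0*17 = 0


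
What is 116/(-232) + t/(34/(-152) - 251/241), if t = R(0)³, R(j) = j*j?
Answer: -½ ≈ -0.50000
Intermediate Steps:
R(j) = j²
t = 0 (t = (0²)³ = 0³ = 0)
116/(-232) + t/(34/(-152) - 251/241) = 116/(-232) + 0/(34/(-152) - 251/241) = 116*(-1/232) + 0/(34*(-1/152) - 251*1/241) = -½ + 0/(-17/76 - 251/241) = -½ + 0/(-23173/18316) = -½ + 0*(-18316/23173) = -½ + 0 = -½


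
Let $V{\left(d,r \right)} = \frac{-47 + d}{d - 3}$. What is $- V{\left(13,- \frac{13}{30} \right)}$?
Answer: $\frac{17}{5} \approx 3.4$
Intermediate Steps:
$V{\left(d,r \right)} = \frac{-47 + d}{-3 + d}$
$- V{\left(13,- \frac{13}{30} \right)} = - \frac{-47 + 13}{-3 + 13} = - \frac{-34}{10} = \left(-1\right) \left(- \frac{17}{5}\right) = \frac{17}{5}$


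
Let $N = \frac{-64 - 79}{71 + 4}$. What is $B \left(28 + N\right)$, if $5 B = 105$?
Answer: $\frac{13699}{25} \approx 547.96$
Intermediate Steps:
$N = - \frac{143}{75} \approx -1.9067$
$B = 21$ ($B = \frac{1}{5} \cdot 105 = 21$)
$B \left(28 + N\right) = 21 \left(28 - \frac{143}{75}\right) = 21 \cdot \frac{1957}{75} = \frac{13699}{25}$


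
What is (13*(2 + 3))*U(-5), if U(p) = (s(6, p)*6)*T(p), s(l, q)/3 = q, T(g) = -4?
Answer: 23400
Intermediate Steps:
s(l, q) = 3*q
U(p) = -72*p (U(p) = ((3*p)*6)*(-4) = (18*p)*(-4) = -72*p)
(13*(2 + 3))*U(-5) = (13*(2 + 3))*(-72*(-5)) = (13*5)*360 = 65*360 = 23400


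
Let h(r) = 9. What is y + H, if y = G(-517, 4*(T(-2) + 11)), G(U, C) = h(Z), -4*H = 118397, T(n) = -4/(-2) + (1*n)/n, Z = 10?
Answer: -118361/4 ≈ -29590.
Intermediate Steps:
T(n) = 3 (T(n) = -4*(-½) + n/n = 2 + 1 = 3)
H = -118397/4 (H = -¼*118397 = -118397/4 ≈ -29599.)
G(U, C) = 9
y = 9
y + H = 9 - 118397/4 = -118361/4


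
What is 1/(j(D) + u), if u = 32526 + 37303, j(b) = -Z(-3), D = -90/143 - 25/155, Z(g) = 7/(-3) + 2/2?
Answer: 3/209491 ≈ 1.4320e-5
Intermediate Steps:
Z(g) = -4/3 (Z(g) = 7*(-⅓) + 2*(½) = -7/3 + 1 = -4/3)
D = -3505/4433 (D = -90*1/143 - 25*1/155 = -90/143 - 5/31 = -3505/4433 ≈ -0.79066)
j(b) = 4/3 (j(b) = -1*(-4/3) = 4/3)
u = 69829
1/(j(D) + u) = 1/(4/3 + 69829) = 1/(209491/3) = 3/209491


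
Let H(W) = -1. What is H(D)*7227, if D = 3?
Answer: -7227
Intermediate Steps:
H(D)*7227 = -1*7227 = -7227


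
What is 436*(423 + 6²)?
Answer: 200124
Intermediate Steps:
436*(423 + 6²) = 436*(423 + 36) = 436*459 = 200124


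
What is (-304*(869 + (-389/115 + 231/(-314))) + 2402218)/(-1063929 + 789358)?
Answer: -38624952382/4957379405 ≈ -7.7914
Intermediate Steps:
(-304*(869 + (-389/115 + 231/(-314))) + 2402218)/(-1063929 + 789358) = (-304*(869 + (-389*1/115 + 231*(-1/314))) + 2402218)/(-274571) = (-304*(869 + (-389/115 - 231/314)) + 2402218)*(-1/274571) = (-304*(869 - 148711/36110) + 2402218)*(-1/274571) = (-304*31230879/36110 + 2402218)*(-1/274571) = (-4747093608/18055 + 2402218)*(-1/274571) = (38624952382/18055)*(-1/274571) = -38624952382/4957379405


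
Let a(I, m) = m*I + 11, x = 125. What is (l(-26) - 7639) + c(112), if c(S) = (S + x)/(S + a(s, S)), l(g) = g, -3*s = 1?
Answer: -1969194/257 ≈ -7662.2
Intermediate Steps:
s = -1/3 (s = -1/3*1 = -1/3 ≈ -0.33333)
a(I, m) = 11 + I*m (a(I, m) = I*m + 11 = 11 + I*m)
c(S) = (125 + S)/(11 + 2*S/3) (c(S) = (S + 125)/(S + (11 - S/3)) = (125 + S)/(11 + 2*S/3))
(l(-26) - 7639) + c(112) = (-26 - 7639) + 3*(125 + 112)/(33 + 2*112) = -7665 + 3*237/(33 + 224) = -7665 + 3*237/257 = -7665 + 3*(1/257)*237 = -7665 + 711/257 = -1969194/257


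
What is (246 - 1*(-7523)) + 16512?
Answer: 24281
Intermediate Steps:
(246 - 1*(-7523)) + 16512 = (246 + 7523) + 16512 = 7769 + 16512 = 24281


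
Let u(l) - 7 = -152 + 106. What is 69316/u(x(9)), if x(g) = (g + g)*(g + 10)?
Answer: -5332/3 ≈ -1777.3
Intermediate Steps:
x(g) = 2*g*(10 + g) (x(g) = (2*g)*(10 + g) = 2*g*(10 + g))
u(l) = -39 (u(l) = 7 + (-152 + 106) = 7 - 46 = -39)
69316/u(x(9)) = 69316/(-39) = 69316*(-1/39) = -5332/3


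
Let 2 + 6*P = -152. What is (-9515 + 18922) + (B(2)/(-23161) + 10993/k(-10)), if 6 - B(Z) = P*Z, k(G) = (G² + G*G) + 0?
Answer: 131489108419/13896600 ≈ 9462.0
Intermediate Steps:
P = -77/3 (P = -⅓ + (⅙)*(-152) = -⅓ - 76/3 = -77/3 ≈ -25.667)
k(G) = 2*G² (k(G) = (G² + G²) + 0 = 2*G² + 0 = 2*G²)
B(Z) = 6 + 77*Z/3 (B(Z) = 6 - (-77)*Z/3 = 6 + 77*Z/3)
(-9515 + 18922) + (B(2)/(-23161) + 10993/k(-10)) = (-9515 + 18922) + ((6 + (77/3)*2)/(-23161) + 10993/((2*(-10)²))) = 9407 + ((6 + 154/3)*(-1/23161) + 10993/((2*100))) = 9407 + ((172/3)*(-1/23161) + 10993/200) = 9407 + (-172/69483 + 10993*(1/200)) = 9407 + (-172/69483 + 10993/200) = 9407 + 763792219/13896600 = 131489108419/13896600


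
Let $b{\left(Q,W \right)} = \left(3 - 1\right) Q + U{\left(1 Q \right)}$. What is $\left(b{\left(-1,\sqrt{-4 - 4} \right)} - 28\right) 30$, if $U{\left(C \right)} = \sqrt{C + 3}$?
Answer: $-900 + 30 \sqrt{2} \approx -857.57$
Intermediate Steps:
$U{\left(C \right)} = \sqrt{3 + C}$
$b{\left(Q,W \right)} = \sqrt{3 + Q} + 2 Q$ ($b{\left(Q,W \right)} = \left(3 - 1\right) Q + \sqrt{3 + 1 Q} = 2 Q + \sqrt{3 + Q} = \sqrt{3 + Q} + 2 Q$)
$\left(b{\left(-1,\sqrt{-4 - 4} \right)} - 28\right) 30 = \left(\left(\sqrt{3 - 1} + 2 \left(-1\right)\right) - 28\right) 30 = \left(\left(\sqrt{2} - 2\right) - 28\right) 30 = \left(\left(-2 + \sqrt{2}\right) - 28\right) 30 = \left(-30 + \sqrt{2}\right) 30 = -900 + 30 \sqrt{2}$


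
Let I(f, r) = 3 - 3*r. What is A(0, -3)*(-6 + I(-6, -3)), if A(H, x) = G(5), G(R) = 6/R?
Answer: 36/5 ≈ 7.2000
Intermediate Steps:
A(H, x) = 6/5
A(0, -3)*(-6 + I(-6, -3)) = 6*(-6 + (3 - 3*(-3)))/5 = 6*(-6 + (3 + 9))/5 = 6*(-6 + 12)/5 = (6/5)*6 = 36/5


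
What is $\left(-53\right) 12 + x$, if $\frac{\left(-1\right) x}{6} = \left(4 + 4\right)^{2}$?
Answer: $-1020$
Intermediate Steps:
$x = -384$ ($x = - 6 \left(4 + 4\right)^{2} = - 6 \cdot 8^{2} = \left(-6\right) 64 = -384$)
$\left(-53\right) 12 + x = \left(-53\right) 12 - 384 = -636 - 384 = -1020$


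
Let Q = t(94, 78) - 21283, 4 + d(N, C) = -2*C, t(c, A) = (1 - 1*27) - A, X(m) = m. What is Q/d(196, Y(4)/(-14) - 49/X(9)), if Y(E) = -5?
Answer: -1347381/389 ≈ -3463.7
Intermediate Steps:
t(c, A) = -26 - A (t(c, A) = (1 - 27) - A = -26 - A)
d(N, C) = -4 - 2*C
Q = -21387 (Q = (-26 - 1*78) - 21283 = (-26 - 78) - 21283 = -104 - 21283 = -21387)
Q/d(196, Y(4)/(-14) - 49/X(9)) = -21387/(-4 - 2*(-5/(-14) - 49/9)) = -21387/(-4 - 2*(-5*(-1/14) - 49*1/9)) = -21387/(-4 - 2*(5/14 - 49/9)) = -21387/(-4 - 2*(-641/126)) = -21387/(-4 + 641/63) = -21387/389/63 = -21387*63/389 = -1347381/389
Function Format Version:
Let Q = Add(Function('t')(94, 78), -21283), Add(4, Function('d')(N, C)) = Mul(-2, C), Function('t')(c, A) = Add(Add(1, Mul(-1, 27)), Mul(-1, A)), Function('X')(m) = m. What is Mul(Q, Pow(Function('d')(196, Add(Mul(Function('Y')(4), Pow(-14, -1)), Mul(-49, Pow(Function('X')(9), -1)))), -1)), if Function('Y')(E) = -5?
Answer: Rational(-1347381, 389) ≈ -3463.7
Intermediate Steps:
Function('t')(c, A) = Add(-26, Mul(-1, A)) (Function('t')(c, A) = Add(Add(1, -27), Mul(-1, A)) = Add(-26, Mul(-1, A)))
Function('d')(N, C) = Add(-4, Mul(-2, C))
Q = -21387 (Q = Add(Add(-26, Mul(-1, 78)), -21283) = Add(Add(-26, -78), -21283) = Add(-104, -21283) = -21387)
Mul(Q, Pow(Function('d')(196, Add(Mul(Function('Y')(4), Pow(-14, -1)), Mul(-49, Pow(Function('X')(9), -1)))), -1)) = Mul(-21387, Pow(Add(-4, Mul(-2, Add(Mul(-5, Pow(-14, -1)), Mul(-49, Pow(9, -1))))), -1)) = Mul(-21387, Pow(Add(-4, Mul(-2, Add(Mul(-5, Rational(-1, 14)), Mul(-49, Rational(1, 9))))), -1)) = Mul(-21387, Pow(Add(-4, Mul(-2, Add(Rational(5, 14), Rational(-49, 9)))), -1)) = Mul(-21387, Pow(Add(-4, Mul(-2, Rational(-641, 126))), -1)) = Mul(-21387, Pow(Add(-4, Rational(641, 63)), -1)) = Mul(-21387, Pow(Rational(389, 63), -1)) = Mul(-21387, Rational(63, 389)) = Rational(-1347381, 389)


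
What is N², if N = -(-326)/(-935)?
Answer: 106276/874225 ≈ 0.12157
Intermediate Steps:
N = -326/935 (N = -(-326)*(-1)/935 = -1*326/935 = -326/935 ≈ -0.34866)
N² = (-326/935)² = 106276/874225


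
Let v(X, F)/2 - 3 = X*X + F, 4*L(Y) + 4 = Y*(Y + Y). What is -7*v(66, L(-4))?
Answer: -61124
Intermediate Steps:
L(Y) = -1 + Y**2/2 (L(Y) = -1 + (Y*(Y + Y))/4 = -1 + (Y*(2*Y))/4 = -1 + (2*Y**2)/4 = -1 + Y**2/2)
v(X, F) = 6 + 2*F + 2*X**2 (v(X, F) = 6 + 2*(X*X + F) = 6 + 2*(X**2 + F) = 6 + 2*(F + X**2) = 6 + (2*F + 2*X**2) = 6 + 2*F + 2*X**2)
-7*v(66, L(-4)) = -7*(6 + 2*(-1 + (1/2)*(-4)**2) + 2*66**2) = -7*(6 + 2*(-1 + (1/2)*16) + 2*4356) = -7*(6 + 2*(-1 + 8) + 8712) = -7*(6 + 2*7 + 8712) = -7*(6 + 14 + 8712) = -7*8732 = -61124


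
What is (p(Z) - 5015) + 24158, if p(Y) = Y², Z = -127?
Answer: 35272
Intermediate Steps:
(p(Z) - 5015) + 24158 = ((-127)² - 5015) + 24158 = (16129 - 5015) + 24158 = 11114 + 24158 = 35272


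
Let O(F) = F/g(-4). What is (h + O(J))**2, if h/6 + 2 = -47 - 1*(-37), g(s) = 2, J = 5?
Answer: 19321/4 ≈ 4830.3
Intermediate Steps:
O(F) = F/2
h = -72 (h = -12 + 6*(-47 - 1*(-37)) = -12 + 6*(-47 + 37) = -12 + 6*(-10) = -12 - 60 = -72)
(h + O(J))**2 = (-72 + (1/2)*5)**2 = (-72 + 5/2)**2 = (-139/2)**2 = 19321/4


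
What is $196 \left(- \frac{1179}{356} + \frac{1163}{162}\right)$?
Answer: $\frac{5464235}{7209} \approx 757.97$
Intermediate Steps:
$196 \left(- \frac{1179}{356} + \frac{1163}{162}\right) = 196 \cdot \frac{111515}{28836} = \frac{5464235}{7209}$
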